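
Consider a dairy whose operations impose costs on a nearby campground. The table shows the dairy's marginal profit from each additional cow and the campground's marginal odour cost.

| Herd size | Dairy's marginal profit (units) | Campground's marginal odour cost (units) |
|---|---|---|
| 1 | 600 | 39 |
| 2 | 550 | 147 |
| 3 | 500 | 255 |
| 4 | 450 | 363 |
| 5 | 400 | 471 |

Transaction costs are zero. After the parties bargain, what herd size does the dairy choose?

4

Bargaining reaches the level where marginal profit last exceeds marginal odour cost.
That holds through level 4 (450 ≥ 363) but not at 5 (400 < 471).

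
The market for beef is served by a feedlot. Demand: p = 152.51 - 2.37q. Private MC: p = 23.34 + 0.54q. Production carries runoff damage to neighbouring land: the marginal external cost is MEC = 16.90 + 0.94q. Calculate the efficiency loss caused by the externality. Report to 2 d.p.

DWL = 446.35

Market equilibrium (private): 23.34 + 0.54q = 152.51 - 2.37q → q_m = 44.3883.
Social marginal cost = private MC + MEC = 40.24 + 1.48q.
Set SMC = demand: 40.24 + 1.48q = 152.51 - 2.37q → q* = 29.1610.
Between q* and q_m the wedge SMC − demand runs linearly from 0 to MEC(q_m), so the loss is a triangle.
DWL = ½ × 15.2273 × 58.6250 = 446.3502.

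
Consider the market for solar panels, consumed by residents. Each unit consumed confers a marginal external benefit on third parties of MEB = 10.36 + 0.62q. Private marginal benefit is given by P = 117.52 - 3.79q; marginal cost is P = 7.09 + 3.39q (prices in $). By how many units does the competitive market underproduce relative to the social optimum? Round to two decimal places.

Market equilibrium (private): 7.09 + 3.39q = 117.52 - 3.79q → q_m = 15.3802.
Social marginal benefit = demand + MEB = 127.88 - 3.17q.
Set SMB = MC: 127.88 - 3.17q = 7.09 + 3.39q → q* = 18.4131.
Gap = |15.3802 − 18.4131| = 3.0329.

3.03 units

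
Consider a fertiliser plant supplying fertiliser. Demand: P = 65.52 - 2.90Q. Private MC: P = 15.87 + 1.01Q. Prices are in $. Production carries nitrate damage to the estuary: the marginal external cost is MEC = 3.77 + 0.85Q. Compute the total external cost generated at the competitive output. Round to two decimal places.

$116.40

Market equilibrium (private): 15.87 + 1.01Q = 65.52 - 2.90Q → Q_m = 12.6982.
Total external cost = ∫₀^{Q_m} (3.77 + 0.85Q) dQ = 3.77×12.6982 + ½×0.85×12.6982² = 116.4010.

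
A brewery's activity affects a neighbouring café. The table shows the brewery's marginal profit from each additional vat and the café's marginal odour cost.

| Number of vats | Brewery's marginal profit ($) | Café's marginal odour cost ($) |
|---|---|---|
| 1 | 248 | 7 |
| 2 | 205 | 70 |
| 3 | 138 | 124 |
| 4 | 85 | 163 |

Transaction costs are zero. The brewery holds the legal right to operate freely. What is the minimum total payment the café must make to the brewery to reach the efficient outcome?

Left alone the brewery would choose level 4 (marginal profit stays positive).
Efficient level: k* = 3 (marginal profit ≥ marginal odour cost through 3).
The café must at least cover the brewery's forgone profit from cutting 4→3: 85 = 85.

$85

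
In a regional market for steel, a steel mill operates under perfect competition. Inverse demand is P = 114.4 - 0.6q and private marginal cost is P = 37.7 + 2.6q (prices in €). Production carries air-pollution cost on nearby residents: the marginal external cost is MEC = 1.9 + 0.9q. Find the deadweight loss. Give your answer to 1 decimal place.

Market equilibrium (private): 37.7 + 2.6q = 114.4 - 0.6q → q_m = 23.9688.
Social marginal cost = private MC + MEC = 39.6 + 3.5q.
Set SMC = demand: 39.6 + 3.5q = 114.4 - 0.6q → q* = 18.2439.
The welfare-loss triangle has base |q_m − q*| and height MEC(q_m) (the vertical gap between SMC and demand is zero at q* and MEC at q_m).
DWL = ½ × 5.7249 × 23.4719 = 67.1871.

DWL = €67.2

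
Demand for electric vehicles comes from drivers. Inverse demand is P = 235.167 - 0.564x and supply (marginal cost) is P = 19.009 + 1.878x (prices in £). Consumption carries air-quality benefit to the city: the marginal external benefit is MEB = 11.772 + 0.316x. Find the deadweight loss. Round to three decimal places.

DWL = £371.479

Market equilibrium (private): 19.009 + 1.878x = 235.167 - 0.564x → x_m = 88.5168.
Social marginal benefit = demand + MEB = 246.939 - 0.248x.
Set SMB = MC: 246.939 - 0.248x = 19.009 + 1.878x → x* = 107.2107.
The welfare-loss triangle has base |x_m − x*| and height MEB(x_m) (the vertical gap between SMB and MC is zero at x* and MEB at x_m).
DWL = ½ × 18.6939 × 39.7433 = 371.4786.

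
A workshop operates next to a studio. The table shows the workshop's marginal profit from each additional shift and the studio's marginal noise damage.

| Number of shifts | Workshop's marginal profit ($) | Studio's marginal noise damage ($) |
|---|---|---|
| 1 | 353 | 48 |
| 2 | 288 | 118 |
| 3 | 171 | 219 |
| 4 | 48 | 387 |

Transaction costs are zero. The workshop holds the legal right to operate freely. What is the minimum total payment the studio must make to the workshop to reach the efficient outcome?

Left alone the workshop would choose level 4 (marginal profit stays positive).
Efficient level: k* = 2 (marginal profit ≥ marginal noise damage through 2).
The studio must at least cover the workshop's forgone profit from cutting 4→2: 171 + 48 = 219.

$219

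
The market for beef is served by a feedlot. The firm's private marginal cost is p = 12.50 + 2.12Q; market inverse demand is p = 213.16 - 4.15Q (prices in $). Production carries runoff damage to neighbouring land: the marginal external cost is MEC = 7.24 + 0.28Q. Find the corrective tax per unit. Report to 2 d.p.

Social marginal cost = private MC + MEC = 19.74 + 2.40Q.
Set SMC = demand: 19.74 + 2.40Q = 213.16 - 4.15Q → Q* = 29.5298.
The Pigouvian tax equals MEC at Q*: 7.24 + 0.28×29.5298 = 15.5083.

tax = $15.51 per unit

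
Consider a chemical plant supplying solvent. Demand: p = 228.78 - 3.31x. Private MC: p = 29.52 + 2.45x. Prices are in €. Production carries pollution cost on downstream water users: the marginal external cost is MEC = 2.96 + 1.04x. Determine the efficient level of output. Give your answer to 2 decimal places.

x* = 28.87

Social marginal cost = private MC + MEC = 32.48 + 3.49x.
Set SMC = demand: 32.48 + 3.49x = 228.78 - 3.31x → x* = 28.8676.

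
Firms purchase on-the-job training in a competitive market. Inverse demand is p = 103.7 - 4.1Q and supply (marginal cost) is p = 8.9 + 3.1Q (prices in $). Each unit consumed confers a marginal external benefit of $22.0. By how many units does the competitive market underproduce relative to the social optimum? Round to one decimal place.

Market equilibrium (private): 8.9 + 3.1Q = 103.7 - 4.1Q → Q_m = 13.1667.
Social marginal benefit = demand + MEB = 125.7 - 4.1Q.
Set SMB = MC: 125.7 - 4.1Q = 8.9 + 3.1Q → Q* = 16.2222.
Gap = |13.1667 − 16.2222| = 3.0555.

3.1 units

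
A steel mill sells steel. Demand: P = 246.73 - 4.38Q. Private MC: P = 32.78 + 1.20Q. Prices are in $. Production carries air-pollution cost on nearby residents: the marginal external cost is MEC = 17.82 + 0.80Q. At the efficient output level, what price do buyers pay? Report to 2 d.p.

P = $112.08

Social marginal cost = private MC + MEC = 50.60 + 2.00Q.
Set SMC = demand: 50.60 + 2.00Q = 246.73 - 4.38Q → Q* = 30.7414.
Consumer price on the demand curve at Q*: 246.73 − 4.38×30.7414 = 112.0827.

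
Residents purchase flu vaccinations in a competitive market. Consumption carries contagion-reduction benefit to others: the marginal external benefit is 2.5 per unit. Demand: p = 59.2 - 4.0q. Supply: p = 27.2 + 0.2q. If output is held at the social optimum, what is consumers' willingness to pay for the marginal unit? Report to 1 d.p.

Social marginal benefit = demand + MEB = 61.7 - 4.0q.
Set SMB = MC: 61.7 - 4.0q = 27.2 + 0.2q → q* = 8.2143.
Consumer price on the demand curve at q*: 59.2 − 4.0×8.2143 = 26.3428.

P = 26.3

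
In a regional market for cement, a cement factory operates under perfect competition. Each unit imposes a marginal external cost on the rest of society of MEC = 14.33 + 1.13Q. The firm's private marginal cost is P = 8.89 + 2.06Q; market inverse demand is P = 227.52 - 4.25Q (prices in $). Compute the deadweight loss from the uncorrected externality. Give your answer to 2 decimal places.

Market equilibrium (private): 8.89 + 2.06Q = 227.52 - 4.25Q → Q_m = 34.6482.
Social marginal cost = private MC + MEC = 23.22 + 3.19Q.
Set SMC = demand: 23.22 + 3.19Q = 227.52 - 4.25Q → Q* = 27.4597.
Height of the DWL triangle at Q_m is SMC(Q_m) − demand(Q_m) = MEC(Q_m) = 53.4824.
DWL = ½ × 7.1885 × 53.4824 = 192.2291.

DWL = $192.23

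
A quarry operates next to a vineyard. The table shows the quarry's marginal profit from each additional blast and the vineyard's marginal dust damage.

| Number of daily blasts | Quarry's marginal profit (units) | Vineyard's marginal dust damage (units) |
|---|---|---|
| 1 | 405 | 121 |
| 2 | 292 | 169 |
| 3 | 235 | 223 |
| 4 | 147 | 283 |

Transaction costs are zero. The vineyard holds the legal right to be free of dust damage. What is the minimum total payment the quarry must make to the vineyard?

Efficient level: marginal profit ≥ marginal dust damage through level 3, so k* = 3.
With the vineyard holding the right, the quarry must at least compensate total damage at k*: 121 + 169 + 223 = 513.

513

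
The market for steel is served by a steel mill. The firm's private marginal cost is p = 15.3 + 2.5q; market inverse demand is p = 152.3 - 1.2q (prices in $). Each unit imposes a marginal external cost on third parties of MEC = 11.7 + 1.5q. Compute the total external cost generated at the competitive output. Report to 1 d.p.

Market equilibrium (private): 15.3 + 2.5q = 152.3 - 1.2q → q_m = 37.0270.
Total external cost = ∫₀^{q_m} (11.7 + 1.5q) dq = 11.7×37.0270 + ½×1.5×37.0270² = 1461.4649.

$1461.5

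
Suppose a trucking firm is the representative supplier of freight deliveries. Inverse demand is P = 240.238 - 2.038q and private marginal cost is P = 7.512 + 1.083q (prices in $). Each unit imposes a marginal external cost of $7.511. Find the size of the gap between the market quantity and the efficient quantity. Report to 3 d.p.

2.407 units

Market equilibrium (private): 7.512 + 1.083q = 240.238 - 2.038q → q_m = 74.5678.
Social marginal cost = private MC + MEC = 15.023 + 1.083q.
Set SMC = demand: 15.023 + 1.083q = 240.238 - 2.038q → q* = 72.1612.
Gap = |74.5678 − 72.1612| = 2.4066.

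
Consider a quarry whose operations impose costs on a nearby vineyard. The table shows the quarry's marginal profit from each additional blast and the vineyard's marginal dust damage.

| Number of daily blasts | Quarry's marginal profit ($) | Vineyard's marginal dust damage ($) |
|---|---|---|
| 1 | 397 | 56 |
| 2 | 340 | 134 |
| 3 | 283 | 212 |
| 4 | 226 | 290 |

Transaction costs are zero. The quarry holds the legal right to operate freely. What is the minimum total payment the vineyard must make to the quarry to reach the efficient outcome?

Left alone the quarry would choose level 4 (marginal profit stays positive).
Efficient level: k* = 3 (marginal profit ≥ marginal dust damage through 3).
The vineyard must at least cover the quarry's forgone profit from cutting 4→3: 226 = 226.

$226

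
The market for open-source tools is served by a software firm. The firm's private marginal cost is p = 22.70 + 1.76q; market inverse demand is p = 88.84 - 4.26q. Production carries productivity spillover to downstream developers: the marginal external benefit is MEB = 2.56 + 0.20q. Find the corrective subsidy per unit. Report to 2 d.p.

Social marginal cost = private MC − MEB = 20.14 + 1.56q.
Set SMC = demand: 20.14 + 1.56q = 88.84 - 4.26q → q* = 11.8041.
The Pigouvian subsidy equals MEB at q*: 2.56 + 0.20×11.8041 = 4.9208.

subsidy = 4.92 per unit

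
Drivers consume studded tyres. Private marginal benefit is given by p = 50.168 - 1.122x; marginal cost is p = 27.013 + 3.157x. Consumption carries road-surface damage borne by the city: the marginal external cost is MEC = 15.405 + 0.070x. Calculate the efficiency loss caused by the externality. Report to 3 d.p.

DWL = 28.642

Market equilibrium (private): 27.013 + 3.157x = 50.168 - 1.122x → x_m = 5.4113.
Social marginal benefit = demand − MEC = 34.763 - 1.192x.
Set SMB = MC: 34.763 - 1.192x = 27.013 + 3.157x → x* = 1.7820.
The welfare-loss triangle has base |x_m − x*| and height MEC(x_m) (the vertical gap between SMB and MC is zero at x* and MEC at x_m).
DWL = ½ × 3.6293 × 15.7838 = 28.6421.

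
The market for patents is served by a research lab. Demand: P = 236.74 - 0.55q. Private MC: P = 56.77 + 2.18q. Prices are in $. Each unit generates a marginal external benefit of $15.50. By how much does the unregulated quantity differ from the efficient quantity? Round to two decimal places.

5.68 units

Market equilibrium (private): 56.77 + 2.18q = 236.74 - 0.55q → q_m = 65.9231.
Social marginal cost = private MC − MEB = 41.27 + 2.18q.
Set SMC = demand: 41.27 + 2.18q = 236.74 - 0.55q → q* = 71.6007.
Gap = |65.9231 − 71.6007| = 5.6776.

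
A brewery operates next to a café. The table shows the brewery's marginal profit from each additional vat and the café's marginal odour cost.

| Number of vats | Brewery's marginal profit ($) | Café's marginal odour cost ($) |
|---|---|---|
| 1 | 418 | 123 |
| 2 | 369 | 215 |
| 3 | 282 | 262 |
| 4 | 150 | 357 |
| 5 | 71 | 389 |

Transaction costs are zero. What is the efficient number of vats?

3

Bargaining reaches the level where marginal profit last exceeds marginal odour cost.
That holds through level 3 (282 ≥ 262) but not at 4 (150 < 357).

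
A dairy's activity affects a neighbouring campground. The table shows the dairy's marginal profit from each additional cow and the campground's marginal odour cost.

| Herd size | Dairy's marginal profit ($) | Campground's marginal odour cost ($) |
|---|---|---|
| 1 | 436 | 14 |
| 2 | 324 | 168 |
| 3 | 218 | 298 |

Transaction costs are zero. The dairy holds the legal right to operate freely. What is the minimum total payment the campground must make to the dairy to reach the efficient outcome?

Left alone the dairy would choose level 3 (marginal profit stays positive).
Efficient level: k* = 2 (marginal profit ≥ marginal odour cost through 2).
The campground must at least cover the dairy's forgone profit from cutting 3→2: 218 = 218.

$218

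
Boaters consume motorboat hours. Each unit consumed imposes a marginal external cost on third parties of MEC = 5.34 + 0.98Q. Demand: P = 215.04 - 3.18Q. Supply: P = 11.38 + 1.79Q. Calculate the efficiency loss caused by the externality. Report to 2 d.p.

Market equilibrium (private): 11.38 + 1.79Q = 215.04 - 3.18Q → Q_m = 40.9779.
Social marginal benefit = demand − MEC = 209.70 - 4.16Q.
Set SMB = MC: 209.70 - 4.16Q = 11.38 + 1.79Q → Q* = 33.3311.
The loss is the area between SMB and MC from Q* to Q_m; with linear curves that's a triangle of height MEC(Q_m).
DWL = ½ × 7.6468 × 45.4983 = 173.9582.

DWL = 173.96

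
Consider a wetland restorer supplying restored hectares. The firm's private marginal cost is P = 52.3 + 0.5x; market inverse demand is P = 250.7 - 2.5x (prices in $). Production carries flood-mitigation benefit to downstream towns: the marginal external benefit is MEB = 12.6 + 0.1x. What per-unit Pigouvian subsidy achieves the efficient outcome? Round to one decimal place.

subsidy = $19.9 per unit

Social marginal cost = private MC − MEB = 39.7 + 0.4x.
Set SMC = demand: 39.7 + 0.4x = 250.7 - 2.5x → x* = 72.7586.
The Pigouvian subsidy equals MEB at x*: 12.6 + 0.1×72.7586 = 19.8759.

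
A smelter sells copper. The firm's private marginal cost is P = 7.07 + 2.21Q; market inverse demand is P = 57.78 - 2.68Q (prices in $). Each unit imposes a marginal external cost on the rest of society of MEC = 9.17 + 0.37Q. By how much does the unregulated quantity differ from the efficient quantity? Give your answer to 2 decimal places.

Market equilibrium (private): 7.07 + 2.21Q = 57.78 - 2.68Q → Q_m = 10.3701.
Social marginal cost = private MC + MEC = 16.24 + 2.58Q.
Set SMC = demand: 16.24 + 2.58Q = 57.78 - 2.68Q → Q* = 7.8973.
Gap = |10.3701 − 7.8973| = 2.4728.

2.47 units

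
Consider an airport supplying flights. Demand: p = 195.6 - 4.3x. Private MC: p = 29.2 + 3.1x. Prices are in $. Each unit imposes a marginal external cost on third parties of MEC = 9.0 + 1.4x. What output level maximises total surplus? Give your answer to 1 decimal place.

x* = 17.9

Social marginal cost = private MC + MEC = 38.2 + 4.5x.
Set SMC = demand: 38.2 + 4.5x = 195.6 - 4.3x → x* = 17.8864.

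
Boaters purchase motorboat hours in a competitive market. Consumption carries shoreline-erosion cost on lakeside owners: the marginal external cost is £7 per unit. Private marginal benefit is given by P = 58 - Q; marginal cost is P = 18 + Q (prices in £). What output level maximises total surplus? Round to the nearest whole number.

Q* = 17

Social marginal benefit = demand − MEC = 51 - Q.
Set SMB = MC: 51 - Q = 18 + Q → Q* = 16.5000.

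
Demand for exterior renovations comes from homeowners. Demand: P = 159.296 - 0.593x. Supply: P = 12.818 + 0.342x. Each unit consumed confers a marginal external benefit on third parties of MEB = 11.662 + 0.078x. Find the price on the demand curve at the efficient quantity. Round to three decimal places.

Social marginal benefit = demand + MEB = 170.958 - 0.515x.
Set SMB = MC: 170.958 - 0.515x = 12.818 + 0.342x → x* = 184.5274.
Consumer price on the demand curve at x*: 159.296 − 0.593×184.5274 = 49.8713.

P = 49.871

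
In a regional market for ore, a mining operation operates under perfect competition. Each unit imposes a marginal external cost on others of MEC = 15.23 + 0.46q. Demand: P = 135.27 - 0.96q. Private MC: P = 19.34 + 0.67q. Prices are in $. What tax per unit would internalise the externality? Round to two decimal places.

Social marginal cost = private MC + MEC = 34.57 + 1.13q.
Set SMC = demand: 34.57 + 1.13q = 135.27 - 0.96q → q* = 48.1818.
The Pigouvian tax equals MEC at q*: 15.23 + 0.46×48.1818 = 37.3936.

tax = $37.39 per unit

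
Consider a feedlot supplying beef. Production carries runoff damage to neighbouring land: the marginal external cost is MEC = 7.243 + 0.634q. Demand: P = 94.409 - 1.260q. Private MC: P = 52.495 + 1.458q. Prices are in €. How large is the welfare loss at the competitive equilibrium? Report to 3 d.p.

DWL = €43.209

Market equilibrium (private): 52.495 + 1.458q = 94.409 - 1.260q → q_m = 15.4209.
Social marginal cost = private MC + MEC = 59.738 + 2.092q.
Set SMC = demand: 59.738 + 2.092q = 94.409 - 1.260q → q* = 10.3434.
The welfare-loss triangle has base |q_m − q*| and height MEC(q_m) (the vertical gap between SMC and demand is zero at q* and MEC at q_m).
DWL = ½ × 5.0775 × 17.0198 = 43.2090.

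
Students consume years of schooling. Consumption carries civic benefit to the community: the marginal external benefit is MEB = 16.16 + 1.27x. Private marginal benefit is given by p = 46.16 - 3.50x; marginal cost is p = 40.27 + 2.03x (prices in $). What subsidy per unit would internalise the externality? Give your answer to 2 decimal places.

Social marginal benefit = demand + MEB = 62.32 - 2.23x.
Set SMB = MC: 62.32 - 2.23x = 40.27 + 2.03x → x* = 5.1761.
The Pigouvian subsidy equals MEB at x*: 16.16 + 1.27×5.1761 = 22.7336.

subsidy = $22.73 per unit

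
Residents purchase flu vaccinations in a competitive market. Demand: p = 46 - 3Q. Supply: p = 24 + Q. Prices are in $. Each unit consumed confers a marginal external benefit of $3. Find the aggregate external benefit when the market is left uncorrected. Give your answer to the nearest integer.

Market equilibrium (private): 24 + Q = 46 - 3Q → Q_m = 5.5000.
Total external benefit = MEB × Q_m = 3 × 5.5000 = 16.5000.

$17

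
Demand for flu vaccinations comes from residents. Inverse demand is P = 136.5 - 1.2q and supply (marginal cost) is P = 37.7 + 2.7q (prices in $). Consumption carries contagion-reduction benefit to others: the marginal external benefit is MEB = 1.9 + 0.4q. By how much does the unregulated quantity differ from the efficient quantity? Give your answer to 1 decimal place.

3.4 units

Market equilibrium (private): 37.7 + 2.7q = 136.5 - 1.2q → q_m = 25.3333.
Social marginal benefit = demand + MEB = 138.4 - 0.8q.
Set SMB = MC: 138.4 - 0.8q = 37.7 + 2.7q → q* = 28.7714.
Gap = |25.3333 − 28.7714| = 3.4381.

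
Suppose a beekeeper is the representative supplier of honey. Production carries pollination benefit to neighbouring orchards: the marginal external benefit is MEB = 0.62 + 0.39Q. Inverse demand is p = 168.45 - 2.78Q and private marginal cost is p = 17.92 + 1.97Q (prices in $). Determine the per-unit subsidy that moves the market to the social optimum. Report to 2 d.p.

subsidy = $14.14 per unit

Social marginal cost = private MC − MEB = 17.30 + 1.58Q.
Set SMC = demand: 17.30 + 1.58Q = 168.45 - 2.78Q → Q* = 34.6674.
The Pigouvian subsidy equals MEB at Q*: 0.62 + 0.39×34.6674 = 14.1403.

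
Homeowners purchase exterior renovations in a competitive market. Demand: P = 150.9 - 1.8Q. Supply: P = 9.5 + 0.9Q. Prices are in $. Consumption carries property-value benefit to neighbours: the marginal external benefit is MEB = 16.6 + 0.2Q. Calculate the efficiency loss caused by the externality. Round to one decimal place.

Market equilibrium (private): 9.5 + 0.9Q = 150.9 - 1.8Q → Q_m = 52.3704.
Social marginal benefit = demand + MEB = 167.5 - 1.6Q.
Set SMB = MC: 167.5 - 1.6Q = 9.5 + 0.9Q → Q* = 63.2000.
Height of the DWL triangle at Q_m is SMB(Q_m) − MC(Q_m) = MEB(Q_m) = 27.0741.
DWL = ½ × 10.8296 × 27.0741 = 146.6008.

DWL = $146.6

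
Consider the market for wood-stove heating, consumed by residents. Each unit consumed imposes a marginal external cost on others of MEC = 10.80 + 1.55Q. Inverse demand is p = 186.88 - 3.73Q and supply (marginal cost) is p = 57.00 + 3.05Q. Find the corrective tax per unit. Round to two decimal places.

Social marginal benefit = demand − MEC = 176.08 - 5.28Q.
Set SMB = MC: 176.08 - 5.28Q = 57.00 + 3.05Q → Q* = 14.2953.
The Pigouvian tax equals MEC at Q*: 10.80 + 1.55×14.2953 = 32.9577.

tax = 32.96 per unit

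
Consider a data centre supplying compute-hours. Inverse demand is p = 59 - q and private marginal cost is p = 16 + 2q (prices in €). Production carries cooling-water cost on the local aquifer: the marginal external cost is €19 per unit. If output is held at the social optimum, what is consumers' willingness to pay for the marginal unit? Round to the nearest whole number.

P = €51

Social marginal cost = private MC + MEC = 35 + 2q.
Set SMC = demand: 35 + 2q = 59 - q → q* = 8.0000.
Consumer price on the demand curve at q*: 59 − 1×8.0000 = 51.0000.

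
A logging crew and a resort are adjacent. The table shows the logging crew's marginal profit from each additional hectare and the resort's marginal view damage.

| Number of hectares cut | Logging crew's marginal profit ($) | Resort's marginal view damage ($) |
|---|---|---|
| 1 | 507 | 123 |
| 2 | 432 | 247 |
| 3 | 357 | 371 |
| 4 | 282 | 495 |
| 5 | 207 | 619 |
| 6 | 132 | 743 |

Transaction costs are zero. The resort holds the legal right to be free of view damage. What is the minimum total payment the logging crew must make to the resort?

$370

Efficient level: marginal profit ≥ marginal view damage through level 2, so k* = 2.
With the resort holding the right, the logging crew must at least compensate total damage at k*: 123 + 247 = 370.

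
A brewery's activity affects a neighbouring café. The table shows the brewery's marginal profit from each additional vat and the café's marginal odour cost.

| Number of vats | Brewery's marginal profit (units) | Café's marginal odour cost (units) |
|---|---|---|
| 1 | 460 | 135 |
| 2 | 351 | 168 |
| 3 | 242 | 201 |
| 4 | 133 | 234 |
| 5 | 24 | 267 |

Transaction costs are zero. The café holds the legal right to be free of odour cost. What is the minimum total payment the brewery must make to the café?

Efficient level: marginal profit ≥ marginal odour cost through level 3, so k* = 3.
With the café holding the right, the brewery must at least compensate total damage at k*: 135 + 168 + 201 = 504.

504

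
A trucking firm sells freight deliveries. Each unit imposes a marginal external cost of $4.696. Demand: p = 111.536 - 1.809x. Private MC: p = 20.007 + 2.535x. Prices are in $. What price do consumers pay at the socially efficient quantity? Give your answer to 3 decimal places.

P = $75.376

Social marginal cost = private MC + MEC = 24.703 + 2.535x.
Set SMC = demand: 24.703 + 2.535x = 111.536 - 1.809x → x* = 19.9892.
Consumer price on the demand curve at x*: 111.536 − 1.809×19.9892 = 75.3755.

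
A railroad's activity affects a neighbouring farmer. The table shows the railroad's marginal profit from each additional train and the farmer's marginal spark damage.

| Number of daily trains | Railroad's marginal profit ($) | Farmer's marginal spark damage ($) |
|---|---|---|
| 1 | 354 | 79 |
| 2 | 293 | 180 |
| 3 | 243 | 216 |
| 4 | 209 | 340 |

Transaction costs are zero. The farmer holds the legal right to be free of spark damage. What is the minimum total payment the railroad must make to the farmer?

Efficient level: marginal profit ≥ marginal spark damage through level 3, so k* = 3.
With the farmer holding the right, the railroad must at least compensate total damage at k*: 79 + 180 + 216 = 475.

$475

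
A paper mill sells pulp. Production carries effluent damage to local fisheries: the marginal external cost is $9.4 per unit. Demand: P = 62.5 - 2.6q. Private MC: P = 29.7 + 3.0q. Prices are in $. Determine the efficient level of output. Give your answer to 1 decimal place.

Social marginal cost = private MC + MEC = 39.1 + 3.0q.
Set SMC = demand: 39.1 + 3.0q = 62.5 - 2.6q → q* = 4.1786.

q* = 4.2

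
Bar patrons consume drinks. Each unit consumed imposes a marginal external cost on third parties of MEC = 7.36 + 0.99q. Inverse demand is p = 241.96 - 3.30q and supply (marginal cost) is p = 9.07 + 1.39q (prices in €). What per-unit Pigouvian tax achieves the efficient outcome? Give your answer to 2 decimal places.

tax = €46.67 per unit

Social marginal benefit = demand − MEC = 234.60 - 4.29q.
Set SMB = MC: 234.60 - 4.29q = 9.07 + 1.39q → q* = 39.7060.
The Pigouvian tax equals MEC at q*: 7.36 + 0.99×39.7060 = 46.6689.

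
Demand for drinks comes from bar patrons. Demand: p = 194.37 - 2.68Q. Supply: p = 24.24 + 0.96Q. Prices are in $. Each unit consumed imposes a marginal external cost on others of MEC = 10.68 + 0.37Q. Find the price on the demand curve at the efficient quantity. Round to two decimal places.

Social marginal benefit = demand − MEC = 183.69 - 3.05Q.
Set SMB = MC: 183.69 - 3.05Q = 24.24 + 0.96Q → Q* = 39.7631.
Consumer price on the demand curve at Q*: 194.37 − 2.68×39.7631 = 87.8049.

P = $87.80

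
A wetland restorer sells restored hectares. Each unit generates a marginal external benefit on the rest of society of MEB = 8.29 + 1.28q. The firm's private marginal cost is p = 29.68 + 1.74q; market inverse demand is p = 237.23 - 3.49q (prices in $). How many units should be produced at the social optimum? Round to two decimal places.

q* = 54.64

Social marginal cost = private MC − MEB = 21.39 + 0.46q.
Set SMC = demand: 21.39 + 0.46q = 237.23 - 3.49q → q* = 54.6430.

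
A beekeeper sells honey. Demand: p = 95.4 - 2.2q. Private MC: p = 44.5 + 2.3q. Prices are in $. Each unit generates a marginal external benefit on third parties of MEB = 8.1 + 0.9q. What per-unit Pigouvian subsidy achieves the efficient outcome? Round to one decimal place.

Social marginal cost = private MC − MEB = 36.4 + 1.4q.
Set SMC = demand: 36.4 + 1.4q = 95.4 - 2.2q → q* = 16.3889.
The Pigouvian subsidy equals MEB at q*: 8.1 + 0.9×16.3889 = 22.8500.

subsidy = $22.9 per unit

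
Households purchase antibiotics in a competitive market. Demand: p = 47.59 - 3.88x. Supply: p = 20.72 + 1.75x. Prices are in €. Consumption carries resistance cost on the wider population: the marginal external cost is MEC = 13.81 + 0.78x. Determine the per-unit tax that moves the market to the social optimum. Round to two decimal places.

Social marginal benefit = demand − MEC = 33.78 - 4.66x.
Set SMB = MC: 33.78 - 4.66x = 20.72 + 1.75x → x* = 2.0374.
The Pigouvian tax equals MEC at x*: 13.81 + 0.78×2.0374 = 15.3992.

tax = €15.40 per unit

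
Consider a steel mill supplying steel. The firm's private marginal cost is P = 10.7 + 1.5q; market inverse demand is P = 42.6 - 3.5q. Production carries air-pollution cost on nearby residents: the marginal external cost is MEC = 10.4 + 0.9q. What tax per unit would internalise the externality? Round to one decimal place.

Social marginal cost = private MC + MEC = 21.1 + 2.4q.
Set SMC = demand: 21.1 + 2.4q = 42.6 - 3.5q → q* = 3.6441.
The Pigouvian tax equals MEC at q*: 10.4 + 0.9×3.6441 = 13.6797.

tax = 13.7 per unit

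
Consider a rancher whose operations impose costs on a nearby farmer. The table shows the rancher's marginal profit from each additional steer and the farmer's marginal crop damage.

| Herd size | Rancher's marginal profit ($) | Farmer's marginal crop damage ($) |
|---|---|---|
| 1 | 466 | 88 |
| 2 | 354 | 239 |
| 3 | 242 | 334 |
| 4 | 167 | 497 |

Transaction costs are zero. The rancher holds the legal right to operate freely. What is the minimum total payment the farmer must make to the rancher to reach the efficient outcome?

Left alone the rancher would choose level 4 (marginal profit stays positive).
Efficient level: k* = 2 (marginal profit ≥ marginal crop damage through 2).
The farmer must at least cover the rancher's forgone profit from cutting 4→2: 242 + 167 = 409.

$409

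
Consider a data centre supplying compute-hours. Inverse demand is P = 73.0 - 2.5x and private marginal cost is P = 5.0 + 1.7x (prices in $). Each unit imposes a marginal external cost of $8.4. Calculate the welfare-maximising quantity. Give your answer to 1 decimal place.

Social marginal cost = private MC + MEC = 13.4 + 1.7x.
Set SMC = demand: 13.4 + 1.7x = 73.0 - 2.5x → x* = 14.1905.

x* = 14.2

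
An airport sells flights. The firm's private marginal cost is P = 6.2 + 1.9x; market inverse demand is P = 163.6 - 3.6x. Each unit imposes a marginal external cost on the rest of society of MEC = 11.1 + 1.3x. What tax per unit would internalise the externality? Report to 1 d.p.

tax = 39.1 per unit

Social marginal cost = private MC + MEC = 17.3 + 3.2x.
Set SMC = demand: 17.3 + 3.2x = 163.6 - 3.6x → x* = 21.5147.
The Pigouvian tax equals MEC at x*: 11.1 + 1.3×21.5147 = 39.0691.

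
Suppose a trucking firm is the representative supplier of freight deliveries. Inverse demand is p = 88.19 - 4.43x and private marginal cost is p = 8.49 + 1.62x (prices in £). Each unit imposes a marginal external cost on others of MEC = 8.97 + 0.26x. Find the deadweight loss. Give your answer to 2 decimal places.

Market equilibrium (private): 8.49 + 1.62x = 88.19 - 4.43x → x_m = 13.1736.
Social marginal cost = private MC + MEC = 17.46 + 1.88x.
Set SMC = demand: 17.46 + 1.88x = 88.19 - 4.43x → x* = 11.2092.
The welfare-loss triangle has base |x_m − x*| and height MEC(x_m) (the vertical gap between SMC and demand is zero at x* and MEC at x_m).
DWL = ½ × 1.9644 × 12.3951 = 12.1745.

DWL = £12.17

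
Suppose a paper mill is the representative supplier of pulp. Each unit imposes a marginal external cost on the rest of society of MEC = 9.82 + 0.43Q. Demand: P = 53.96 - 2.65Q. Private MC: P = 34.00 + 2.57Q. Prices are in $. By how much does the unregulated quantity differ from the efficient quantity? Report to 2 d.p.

2.03 units

Market equilibrium (private): 34.00 + 2.57Q = 53.96 - 2.65Q → Q_m = 3.8238.
Social marginal cost = private MC + MEC = 43.82 + 3.00Q.
Set SMC = demand: 43.82 + 3.00Q = 53.96 - 2.65Q → Q* = 1.7947.
Gap = |3.8238 − 1.7947| = 2.0291.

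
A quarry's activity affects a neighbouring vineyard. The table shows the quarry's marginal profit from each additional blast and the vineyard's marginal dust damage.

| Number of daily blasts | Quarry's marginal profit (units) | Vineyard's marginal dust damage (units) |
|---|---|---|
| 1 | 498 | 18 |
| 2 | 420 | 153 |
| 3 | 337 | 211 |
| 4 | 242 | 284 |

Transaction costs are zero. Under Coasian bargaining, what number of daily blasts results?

3

Bargaining reaches the level where marginal profit last exceeds marginal dust damage.
That holds through level 3 (337 ≥ 211) but not at 4 (242 < 284).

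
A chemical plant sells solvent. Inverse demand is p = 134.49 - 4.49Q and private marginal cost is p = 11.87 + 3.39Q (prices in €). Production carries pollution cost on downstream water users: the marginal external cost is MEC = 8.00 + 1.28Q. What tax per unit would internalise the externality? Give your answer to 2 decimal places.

tax = €24.02 per unit

Social marginal cost = private MC + MEC = 19.87 + 4.67Q.
Set SMC = demand: 19.87 + 4.67Q = 134.49 - 4.49Q → Q* = 12.5131.
The Pigouvian tax equals MEC at Q*: 8.00 + 1.28×12.5131 = 24.0168.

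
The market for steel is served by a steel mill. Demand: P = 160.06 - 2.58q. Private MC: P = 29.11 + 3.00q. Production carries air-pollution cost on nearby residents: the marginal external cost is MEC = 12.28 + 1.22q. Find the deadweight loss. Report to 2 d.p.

Market equilibrium (private): 29.11 + 3.00q = 160.06 - 2.58q → q_m = 23.4677.
Social marginal cost = private MC + MEC = 41.39 + 4.22q.
Set SMC = demand: 41.39 + 4.22q = 160.06 - 2.58q → q* = 17.4515.
Height of the DWL triangle at q_m is SMC(q_m) − demand(q_m) = MEC(q_m) = 40.9106.
DWL = ½ × 6.0162 × 40.9106 = 123.0632.

DWL = 123.06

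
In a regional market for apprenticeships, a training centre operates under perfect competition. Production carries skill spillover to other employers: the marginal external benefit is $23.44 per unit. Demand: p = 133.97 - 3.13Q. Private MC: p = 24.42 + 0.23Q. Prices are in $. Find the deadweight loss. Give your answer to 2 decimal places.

DWL = $81.76

Market equilibrium (private): 24.42 + 0.23Q = 133.97 - 3.13Q → Q_m = 32.6042.
Social marginal cost = private MC − MEB = 0.98 + 0.23Q.
Set SMC = demand: 0.98 + 0.23Q = 133.97 - 3.13Q → Q* = 39.5804.
Height of the DWL triangle at Q_m is demand(Q_m) − SMC(Q_m) = MEB(Q_m) = 23.4400.
DWL = ½ × 6.9762 × 23.4400 = 81.7611.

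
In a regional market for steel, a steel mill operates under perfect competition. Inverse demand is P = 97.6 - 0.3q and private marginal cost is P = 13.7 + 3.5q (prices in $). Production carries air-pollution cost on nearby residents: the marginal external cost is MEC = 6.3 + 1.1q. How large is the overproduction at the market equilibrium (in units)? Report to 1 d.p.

6.2 units

Market equilibrium (private): 13.7 + 3.5q = 97.6 - 0.3q → q_m = 22.0789.
Social marginal cost = private MC + MEC = 20.0 + 4.6q.
Set SMC = demand: 20.0 + 4.6q = 97.6 - 0.3q → q* = 15.8367.
Gap = |22.0789 − 15.8367| = 6.2422.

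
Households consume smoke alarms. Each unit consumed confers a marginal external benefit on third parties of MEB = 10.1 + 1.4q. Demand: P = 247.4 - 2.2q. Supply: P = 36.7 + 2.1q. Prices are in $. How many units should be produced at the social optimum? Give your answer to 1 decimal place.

q* = 76.1

Social marginal benefit = demand + MEB = 257.5 - 0.8q.
Set SMB = MC: 257.5 - 0.8q = 36.7 + 2.1q → q* = 76.1379.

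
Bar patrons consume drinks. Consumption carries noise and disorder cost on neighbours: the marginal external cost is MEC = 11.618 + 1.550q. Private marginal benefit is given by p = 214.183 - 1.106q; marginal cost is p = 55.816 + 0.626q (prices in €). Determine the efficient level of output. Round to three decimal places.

Social marginal benefit = demand − MEC = 202.565 - 2.656q.
Set SMB = MC: 202.565 - 2.656q = 55.816 + 0.626q → q* = 44.7133.

q* = 44.713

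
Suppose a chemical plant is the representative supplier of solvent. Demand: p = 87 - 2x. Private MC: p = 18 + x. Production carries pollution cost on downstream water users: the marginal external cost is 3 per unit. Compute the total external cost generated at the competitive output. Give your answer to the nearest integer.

69

Market equilibrium (private): 18 + x = 87 - 2x → x_m = 23.0000.
Total external cost = MEC × x_m = 3 × 23.0000 = 69.0000.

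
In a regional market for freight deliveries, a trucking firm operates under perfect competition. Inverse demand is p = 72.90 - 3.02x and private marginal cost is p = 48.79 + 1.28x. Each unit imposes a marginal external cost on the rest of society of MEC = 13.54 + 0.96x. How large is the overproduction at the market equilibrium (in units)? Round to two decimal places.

3.60 units

Market equilibrium (private): 48.79 + 1.28x = 72.90 - 3.02x → x_m = 5.6070.
Social marginal cost = private MC + MEC = 62.33 + 2.24x.
Set SMC = demand: 62.33 + 2.24x = 72.90 - 3.02x → x* = 2.0095.
Gap = |5.6070 − 2.0095| = 3.5975.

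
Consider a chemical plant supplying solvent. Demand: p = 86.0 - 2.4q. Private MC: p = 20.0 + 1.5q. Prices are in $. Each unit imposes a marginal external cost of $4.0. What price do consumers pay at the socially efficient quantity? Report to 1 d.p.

P = $47.8

Social marginal cost = private MC + MEC = 24.0 + 1.5q.
Set SMC = demand: 24.0 + 1.5q = 86.0 - 2.4q → q* = 15.8974.
Consumer price on the demand curve at q*: 86.0 − 2.4×15.8974 = 47.8462.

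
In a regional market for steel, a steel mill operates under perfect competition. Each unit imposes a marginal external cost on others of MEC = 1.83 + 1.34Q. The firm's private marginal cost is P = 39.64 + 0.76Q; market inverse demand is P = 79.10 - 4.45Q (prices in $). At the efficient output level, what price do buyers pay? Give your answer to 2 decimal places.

P = $53.53

Social marginal cost = private MC + MEC = 41.47 + 2.10Q.
Set SMC = demand: 41.47 + 2.10Q = 79.10 - 4.45Q → Q* = 5.7450.
Consumer price on the demand curve at Q*: 79.10 − 4.45×5.7450 = 53.5348.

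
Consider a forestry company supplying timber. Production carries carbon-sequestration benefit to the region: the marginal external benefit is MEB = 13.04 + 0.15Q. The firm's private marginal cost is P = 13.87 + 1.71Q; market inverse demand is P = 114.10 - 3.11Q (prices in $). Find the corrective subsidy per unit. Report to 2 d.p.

Social marginal cost = private MC − MEB = 0.83 + 1.56Q.
Set SMC = demand: 0.83 + 1.56Q = 114.10 - 3.11Q → Q* = 24.2548.
The Pigouvian subsidy equals MEB at Q*: 13.04 + 0.15×24.2548 = 16.6782.

subsidy = $16.68 per unit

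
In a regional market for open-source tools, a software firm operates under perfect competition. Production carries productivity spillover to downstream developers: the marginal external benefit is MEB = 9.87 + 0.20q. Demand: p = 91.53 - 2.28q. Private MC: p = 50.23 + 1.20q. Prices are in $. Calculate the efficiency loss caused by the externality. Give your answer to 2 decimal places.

Market equilibrium (private): 50.23 + 1.20q = 91.53 - 2.28q → q_m = 11.8678.
Social marginal cost = private MC − MEB = 40.36 + q.
Set SMC = demand: 40.36 + q = 91.53 - 2.28q → q* = 15.6006.
Between q* and q_m the wedge demand − SMC runs linearly from 0 to MEB(q_m), so the loss is a triangle.
DWL = ½ × 3.7328 × 12.2436 = 22.8515.

DWL = $22.85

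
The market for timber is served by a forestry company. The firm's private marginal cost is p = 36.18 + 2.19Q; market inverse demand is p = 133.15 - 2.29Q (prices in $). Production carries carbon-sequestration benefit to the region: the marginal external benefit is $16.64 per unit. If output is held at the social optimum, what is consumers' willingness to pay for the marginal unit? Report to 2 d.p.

Social marginal cost = private MC − MEB = 19.54 + 2.19Q.
Set SMC = demand: 19.54 + 2.19Q = 133.15 - 2.29Q → Q* = 25.3594.
Consumer price on the demand curve at Q*: 133.15 − 2.29×25.3594 = 75.0770.

P = $75.08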